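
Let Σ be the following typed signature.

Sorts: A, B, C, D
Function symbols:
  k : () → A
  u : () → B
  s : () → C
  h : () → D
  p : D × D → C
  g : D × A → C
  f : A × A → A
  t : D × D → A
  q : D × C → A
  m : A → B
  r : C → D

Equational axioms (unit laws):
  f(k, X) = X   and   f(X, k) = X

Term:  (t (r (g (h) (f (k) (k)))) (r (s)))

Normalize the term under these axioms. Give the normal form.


1. (t (r (g (h) (f (k) (k)))) (r (s)))  →  (t (r (g (h) (k))) (r (s)))

normal form = (t (r (g (h) (k))) (r (s)))


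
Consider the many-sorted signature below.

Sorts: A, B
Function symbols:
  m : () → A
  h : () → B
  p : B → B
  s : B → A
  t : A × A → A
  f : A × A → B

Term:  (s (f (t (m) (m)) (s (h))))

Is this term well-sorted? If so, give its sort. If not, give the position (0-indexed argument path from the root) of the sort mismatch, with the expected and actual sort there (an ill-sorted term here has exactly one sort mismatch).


well-sorted; sort = A

      (m) : A
      (m) : A
    (t (m) (m)) : A
      (h) : B
    (s (h)) : A
  (f (t (m) (m)) (s (h))) : B
(s (f (t (m) (m)) (s (h)))) : A


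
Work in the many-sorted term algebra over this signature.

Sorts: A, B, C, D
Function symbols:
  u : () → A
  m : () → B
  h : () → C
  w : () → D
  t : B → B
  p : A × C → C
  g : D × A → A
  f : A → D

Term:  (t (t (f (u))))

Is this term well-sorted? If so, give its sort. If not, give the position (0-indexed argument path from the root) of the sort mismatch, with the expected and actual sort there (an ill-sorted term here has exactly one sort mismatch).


ill-sorted at position [0, 0]: expected B, got D

      (u) : A
    (f (u)) : D
  (t (f (u))) : ✗ arg 0 at [0, 0] has sort D, expected B


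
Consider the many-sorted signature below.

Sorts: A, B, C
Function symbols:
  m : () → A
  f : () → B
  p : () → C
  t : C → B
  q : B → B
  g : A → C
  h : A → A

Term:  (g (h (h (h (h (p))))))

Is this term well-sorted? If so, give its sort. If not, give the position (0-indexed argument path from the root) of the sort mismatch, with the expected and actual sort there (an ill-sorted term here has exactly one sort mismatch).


          (p) : C
        (h (p)) : ✗ arg 0 at [0, 0, 0, 0, 0] has sort C, expected A

ill-sorted at position [0, 0, 0, 0, 0]: expected A, got C


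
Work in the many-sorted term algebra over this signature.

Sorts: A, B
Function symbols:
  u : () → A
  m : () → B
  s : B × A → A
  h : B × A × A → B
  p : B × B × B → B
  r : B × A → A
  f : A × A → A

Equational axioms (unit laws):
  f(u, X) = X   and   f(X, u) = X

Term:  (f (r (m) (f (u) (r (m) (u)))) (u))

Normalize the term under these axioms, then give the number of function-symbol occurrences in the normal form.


1. (f (r (m) (f (u) (r (m) (u)))) (u))  →  (r (m) (f (u) (r (m) (u))))
2. (r (m) (f (u) (r (m) (u))))  →  (r (m) (r (m) (u)))
normal form: (r (m) (r (m) (u)))

size = 5


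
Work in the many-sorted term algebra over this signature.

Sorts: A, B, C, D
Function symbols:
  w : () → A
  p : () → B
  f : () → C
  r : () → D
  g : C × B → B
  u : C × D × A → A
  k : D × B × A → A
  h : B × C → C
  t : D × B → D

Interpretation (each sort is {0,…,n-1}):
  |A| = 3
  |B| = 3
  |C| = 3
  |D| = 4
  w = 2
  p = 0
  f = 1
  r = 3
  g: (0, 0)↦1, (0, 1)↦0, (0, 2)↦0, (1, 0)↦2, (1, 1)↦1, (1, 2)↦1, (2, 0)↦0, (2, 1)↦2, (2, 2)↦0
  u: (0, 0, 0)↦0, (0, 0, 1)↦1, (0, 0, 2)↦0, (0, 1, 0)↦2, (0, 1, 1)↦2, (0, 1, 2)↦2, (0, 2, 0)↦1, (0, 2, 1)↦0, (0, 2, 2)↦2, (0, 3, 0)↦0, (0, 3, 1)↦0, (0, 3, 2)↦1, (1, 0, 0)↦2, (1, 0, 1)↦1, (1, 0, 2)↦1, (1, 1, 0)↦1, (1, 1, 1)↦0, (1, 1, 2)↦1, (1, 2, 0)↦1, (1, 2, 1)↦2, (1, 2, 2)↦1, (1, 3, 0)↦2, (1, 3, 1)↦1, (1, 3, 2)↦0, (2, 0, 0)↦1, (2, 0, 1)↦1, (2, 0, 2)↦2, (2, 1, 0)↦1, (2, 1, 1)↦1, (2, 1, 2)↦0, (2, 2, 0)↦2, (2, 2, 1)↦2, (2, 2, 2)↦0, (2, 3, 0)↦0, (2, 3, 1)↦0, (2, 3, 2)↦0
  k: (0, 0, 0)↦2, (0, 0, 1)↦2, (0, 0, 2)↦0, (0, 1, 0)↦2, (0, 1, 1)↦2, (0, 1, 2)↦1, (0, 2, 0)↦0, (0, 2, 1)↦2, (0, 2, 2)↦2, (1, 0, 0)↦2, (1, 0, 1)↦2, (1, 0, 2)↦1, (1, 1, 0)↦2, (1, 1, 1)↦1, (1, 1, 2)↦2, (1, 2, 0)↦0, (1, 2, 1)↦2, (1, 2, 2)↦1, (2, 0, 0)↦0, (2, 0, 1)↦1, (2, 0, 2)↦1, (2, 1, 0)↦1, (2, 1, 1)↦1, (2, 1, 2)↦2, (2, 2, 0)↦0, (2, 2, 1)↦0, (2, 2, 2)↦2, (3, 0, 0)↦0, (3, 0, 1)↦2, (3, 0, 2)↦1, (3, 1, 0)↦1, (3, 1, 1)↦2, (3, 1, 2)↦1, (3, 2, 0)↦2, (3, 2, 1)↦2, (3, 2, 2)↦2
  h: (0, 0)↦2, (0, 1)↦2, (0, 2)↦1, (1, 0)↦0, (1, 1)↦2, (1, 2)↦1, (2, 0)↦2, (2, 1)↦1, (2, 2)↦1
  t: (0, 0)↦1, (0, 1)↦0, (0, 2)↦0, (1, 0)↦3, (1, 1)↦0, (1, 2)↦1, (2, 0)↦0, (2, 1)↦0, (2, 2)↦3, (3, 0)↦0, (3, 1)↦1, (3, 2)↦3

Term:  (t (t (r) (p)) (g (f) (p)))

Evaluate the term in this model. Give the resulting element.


value = 0

  r = 3
  p = 0
  (t (r) (p)) = t(3, 0) = 0
  f = 1
  p = 0
  (g (f) (p)) = g(1, 0) = 2
  (t (t (r) (p)) (g (f) (p))) = t(0, 2) = 0


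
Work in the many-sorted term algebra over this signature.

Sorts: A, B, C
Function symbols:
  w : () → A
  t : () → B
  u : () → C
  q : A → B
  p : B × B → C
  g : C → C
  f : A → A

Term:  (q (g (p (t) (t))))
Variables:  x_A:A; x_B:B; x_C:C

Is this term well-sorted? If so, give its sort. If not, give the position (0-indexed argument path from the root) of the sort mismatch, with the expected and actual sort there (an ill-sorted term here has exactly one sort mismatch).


ill-sorted at position [0]: expected A, got C

      (t) : B
      (t) : B
    (p (t) (t)) : C
  (g (p (t) (t))) : C
(q (g (p (t) (t)))) : ✗ arg 0 at [0] has sort C, expected A


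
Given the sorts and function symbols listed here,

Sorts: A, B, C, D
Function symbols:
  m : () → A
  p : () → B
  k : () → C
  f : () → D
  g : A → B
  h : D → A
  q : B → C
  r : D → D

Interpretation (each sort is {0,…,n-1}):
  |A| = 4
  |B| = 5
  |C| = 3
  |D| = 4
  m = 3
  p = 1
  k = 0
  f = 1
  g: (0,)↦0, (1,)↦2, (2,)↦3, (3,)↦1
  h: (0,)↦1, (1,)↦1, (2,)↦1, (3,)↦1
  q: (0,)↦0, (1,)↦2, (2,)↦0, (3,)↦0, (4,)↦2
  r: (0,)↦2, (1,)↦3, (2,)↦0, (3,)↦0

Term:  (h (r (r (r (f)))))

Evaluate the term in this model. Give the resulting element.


value = 1

  f = 1
  (r (f)) = r(1,) = 3
  (r (r (f))) = r(3,) = 0
  (r (r (r (f)))) = r(0,) = 2
  (h (r (r (r (f))))) = h(2,) = 1


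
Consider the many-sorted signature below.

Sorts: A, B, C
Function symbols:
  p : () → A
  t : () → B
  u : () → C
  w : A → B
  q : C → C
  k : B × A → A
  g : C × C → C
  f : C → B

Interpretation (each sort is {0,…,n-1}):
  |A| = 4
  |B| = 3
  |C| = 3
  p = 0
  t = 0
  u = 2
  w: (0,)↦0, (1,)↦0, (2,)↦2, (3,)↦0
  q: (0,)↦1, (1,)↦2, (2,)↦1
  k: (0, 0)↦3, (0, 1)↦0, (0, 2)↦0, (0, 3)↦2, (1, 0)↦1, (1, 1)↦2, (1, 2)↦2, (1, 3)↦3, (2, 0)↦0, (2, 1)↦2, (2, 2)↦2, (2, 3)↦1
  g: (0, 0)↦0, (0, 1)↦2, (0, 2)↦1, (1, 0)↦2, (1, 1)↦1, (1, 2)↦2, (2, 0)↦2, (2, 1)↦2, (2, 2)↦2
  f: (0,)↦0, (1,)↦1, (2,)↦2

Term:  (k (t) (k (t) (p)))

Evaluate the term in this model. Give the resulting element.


  t = 0
  t = 0
  p = 0
  (k (t) (p)) = k(0, 0) = 3
  (k (t) (k (t) (p))) = k(0, 3) = 2

value = 2


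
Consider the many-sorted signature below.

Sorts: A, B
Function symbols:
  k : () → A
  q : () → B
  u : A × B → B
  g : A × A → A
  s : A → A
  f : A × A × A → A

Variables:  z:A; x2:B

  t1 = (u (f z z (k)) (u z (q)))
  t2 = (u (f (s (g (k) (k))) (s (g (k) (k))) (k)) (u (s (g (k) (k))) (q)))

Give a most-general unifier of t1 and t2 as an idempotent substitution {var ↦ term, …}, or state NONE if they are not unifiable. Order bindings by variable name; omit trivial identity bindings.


{z ↦ (s (g (k) (k)))}


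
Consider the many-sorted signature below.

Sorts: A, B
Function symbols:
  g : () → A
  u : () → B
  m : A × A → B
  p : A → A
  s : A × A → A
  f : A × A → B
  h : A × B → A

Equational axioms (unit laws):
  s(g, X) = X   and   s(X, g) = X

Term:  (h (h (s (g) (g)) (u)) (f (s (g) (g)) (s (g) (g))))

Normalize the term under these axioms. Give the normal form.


normal form = (h (h (g) (u)) (f (g) (g)))

1. (h (h (s (g) (g)) (u)) (f (s (g) (g)) (s (g) (g))))  →  (h (h (g) (u)) (f (s (g) (g)) (s (g) (g))))
2. (h (h (g) (u)) (f (s (g) (g)) (s (g) (g))))  →  (h (h (g) (u)) (f (g) (s (g) (g))))
3. (h (h (g) (u)) (f (g) (s (g) (g))))  →  (h (h (g) (u)) (f (g) (g)))


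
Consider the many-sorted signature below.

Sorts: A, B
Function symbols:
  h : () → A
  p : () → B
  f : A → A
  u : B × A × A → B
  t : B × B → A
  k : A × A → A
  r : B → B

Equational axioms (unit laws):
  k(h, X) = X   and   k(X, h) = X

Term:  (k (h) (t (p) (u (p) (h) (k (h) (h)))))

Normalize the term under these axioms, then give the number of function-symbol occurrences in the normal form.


size = 6

1. (k (h) (t (p) (u (p) (h) (k (h) (h)))))  →  (t (p) (u (p) (h) (k (h) (h))))
2. (t (p) (u (p) (h) (k (h) (h))))  →  (t (p) (u (p) (h) (h)))
normal form: (t (p) (u (p) (h) (h)))


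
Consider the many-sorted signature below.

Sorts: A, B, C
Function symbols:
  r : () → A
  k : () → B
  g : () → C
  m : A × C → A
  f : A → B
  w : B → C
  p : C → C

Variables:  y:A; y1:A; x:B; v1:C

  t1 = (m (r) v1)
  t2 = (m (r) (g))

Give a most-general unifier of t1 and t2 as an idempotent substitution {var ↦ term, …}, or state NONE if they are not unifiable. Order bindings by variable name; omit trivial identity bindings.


{v1 ↦ (g)}


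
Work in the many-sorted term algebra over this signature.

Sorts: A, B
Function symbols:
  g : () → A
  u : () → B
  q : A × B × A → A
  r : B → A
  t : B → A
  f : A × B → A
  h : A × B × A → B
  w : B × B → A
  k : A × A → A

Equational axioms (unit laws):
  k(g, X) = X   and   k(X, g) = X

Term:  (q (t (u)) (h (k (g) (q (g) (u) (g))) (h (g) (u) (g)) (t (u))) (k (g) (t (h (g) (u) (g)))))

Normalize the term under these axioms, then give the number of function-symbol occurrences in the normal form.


size = 19

1. (q (t (u)) (h (k (g) (q (g) (u) (g))) (h (g) (u) (g)) (t (u))) (k (g) (t (h (g) (u) (g)))))  →  (q (t (u)) (h (q (g) (u) (g)) (h (g) (u) (g)) (t (u))) (k (g) (t (h (g) (u) (g)))))
2. (q (t (u)) (h (q (g) (u) (g)) (h (g) (u) (g)) (t (u))) (k (g) (t (h (g) (u) (g)))))  →  (q (t (u)) (h (q (g) (u) (g)) (h (g) (u) (g)) (t (u))) (t (h (g) (u) (g))))
normal form: (q (t (u)) (h (q (g) (u) (g)) (h (g) (u) (g)) (t (u))) (t (h (g) (u) (g))))


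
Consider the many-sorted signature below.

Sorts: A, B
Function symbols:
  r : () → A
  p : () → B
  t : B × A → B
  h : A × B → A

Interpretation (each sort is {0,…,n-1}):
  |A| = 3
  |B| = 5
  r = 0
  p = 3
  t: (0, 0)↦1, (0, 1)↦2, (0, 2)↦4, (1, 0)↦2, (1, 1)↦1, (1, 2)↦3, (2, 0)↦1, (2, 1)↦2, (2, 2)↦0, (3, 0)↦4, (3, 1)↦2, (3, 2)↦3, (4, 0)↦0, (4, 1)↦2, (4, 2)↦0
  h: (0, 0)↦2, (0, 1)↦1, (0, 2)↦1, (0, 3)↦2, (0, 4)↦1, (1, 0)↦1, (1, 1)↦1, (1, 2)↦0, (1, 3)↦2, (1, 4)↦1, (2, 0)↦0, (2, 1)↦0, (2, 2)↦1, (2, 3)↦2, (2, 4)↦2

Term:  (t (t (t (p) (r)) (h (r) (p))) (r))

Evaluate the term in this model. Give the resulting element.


  p = 3
  r = 0
  (t (p) (r)) = t(3, 0) = 4
  r = 0
  p = 3
  (h (r) (p)) = h(0, 3) = 2
  (t (t (p) (r)) (h (r) (p))) = t(4, 2) = 0
  r = 0
  (t (t (t (p) (r)) (h (r) (p))) (r)) = t(0, 0) = 1

value = 1


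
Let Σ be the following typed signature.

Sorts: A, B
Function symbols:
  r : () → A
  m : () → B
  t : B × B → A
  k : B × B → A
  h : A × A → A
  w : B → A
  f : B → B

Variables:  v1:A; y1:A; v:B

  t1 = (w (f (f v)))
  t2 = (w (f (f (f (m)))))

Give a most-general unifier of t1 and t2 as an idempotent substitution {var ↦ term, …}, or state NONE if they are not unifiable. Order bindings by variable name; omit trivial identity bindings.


{v ↦ (f (m))}


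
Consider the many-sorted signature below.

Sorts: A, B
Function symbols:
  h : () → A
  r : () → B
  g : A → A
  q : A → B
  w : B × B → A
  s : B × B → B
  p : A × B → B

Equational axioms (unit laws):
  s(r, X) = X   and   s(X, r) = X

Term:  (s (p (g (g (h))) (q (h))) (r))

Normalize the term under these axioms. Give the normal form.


normal form = (p (g (g (h))) (q (h)))

1. (s (p (g (g (h))) (q (h))) (r))  →  (p (g (g (h))) (q (h)))


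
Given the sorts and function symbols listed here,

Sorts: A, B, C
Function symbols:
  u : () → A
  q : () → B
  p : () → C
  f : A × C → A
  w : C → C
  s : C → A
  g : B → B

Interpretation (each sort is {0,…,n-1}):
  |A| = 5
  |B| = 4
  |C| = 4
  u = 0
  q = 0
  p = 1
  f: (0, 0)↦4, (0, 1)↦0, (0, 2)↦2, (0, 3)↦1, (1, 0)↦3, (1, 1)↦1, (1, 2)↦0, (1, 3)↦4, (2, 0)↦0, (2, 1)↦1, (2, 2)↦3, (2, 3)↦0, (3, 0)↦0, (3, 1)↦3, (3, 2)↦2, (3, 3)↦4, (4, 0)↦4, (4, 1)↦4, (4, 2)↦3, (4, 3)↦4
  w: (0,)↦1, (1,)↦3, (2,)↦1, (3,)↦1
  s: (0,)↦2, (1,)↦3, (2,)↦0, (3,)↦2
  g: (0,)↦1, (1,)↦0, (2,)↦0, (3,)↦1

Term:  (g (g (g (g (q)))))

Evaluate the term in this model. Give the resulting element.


  q = 0
  (g (q)) = g(0,) = 1
  (g (g (q))) = g(1,) = 0
  (g (g (g (q)))) = g(0,) = 1
  (g (g (g (g (q))))) = g(1,) = 0

value = 0


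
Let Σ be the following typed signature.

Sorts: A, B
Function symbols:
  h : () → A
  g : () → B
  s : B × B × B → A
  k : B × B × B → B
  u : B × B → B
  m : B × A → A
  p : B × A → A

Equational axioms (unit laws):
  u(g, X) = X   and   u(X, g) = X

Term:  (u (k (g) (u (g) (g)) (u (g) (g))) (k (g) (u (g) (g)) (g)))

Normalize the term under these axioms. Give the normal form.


normal form = (u (k (g) (g) (g)) (k (g) (g) (g)))

1. (u (k (g) (u (g) (g)) (u (g) (g))) (k (g) (u (g) (g)) (g)))  →  (u (k (g) (g) (u (g) (g))) (k (g) (u (g) (g)) (g)))
2. (u (k (g) (g) (u (g) (g))) (k (g) (u (g) (g)) (g)))  →  (u (k (g) (g) (g)) (k (g) (u (g) (g)) (g)))
3. (u (k (g) (g) (g)) (k (g) (u (g) (g)) (g)))  →  (u (k (g) (g) (g)) (k (g) (g) (g)))


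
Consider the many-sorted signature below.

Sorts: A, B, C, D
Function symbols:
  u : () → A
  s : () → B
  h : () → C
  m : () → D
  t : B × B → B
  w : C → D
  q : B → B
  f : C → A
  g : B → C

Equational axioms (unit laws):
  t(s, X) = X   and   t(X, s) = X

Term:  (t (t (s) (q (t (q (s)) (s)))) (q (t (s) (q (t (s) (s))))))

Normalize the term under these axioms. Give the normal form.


1. (t (t (s) (q (t (q (s)) (s)))) (q (t (s) (q (t (s) (s))))))  →  (t (q (t (q (s)) (s))) (q (t (s) (q (t (s) (s))))))
2. (t (q (t (q (s)) (s))) (q (t (s) (q (t (s) (s))))))  →  (t (q (q (s))) (q (t (s) (q (t (s) (s))))))
3. (t (q (q (s))) (q (t (s) (q (t (s) (s))))))  →  (t (q (q (s))) (q (q (t (s) (s)))))
4. (t (q (q (s))) (q (q (t (s) (s)))))  →  (t (q (q (s))) (q (q (s))))

normal form = (t (q (q (s))) (q (q (s))))


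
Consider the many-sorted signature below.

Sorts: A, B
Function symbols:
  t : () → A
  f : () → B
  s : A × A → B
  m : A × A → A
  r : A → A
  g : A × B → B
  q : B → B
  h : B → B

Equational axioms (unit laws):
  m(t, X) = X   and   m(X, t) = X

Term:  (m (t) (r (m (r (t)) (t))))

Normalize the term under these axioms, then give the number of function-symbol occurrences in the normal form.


1. (m (t) (r (m (r (t)) (t))))  →  (r (m (r (t)) (t)))
2. (r (m (r (t)) (t)))  →  (r (r (t)))
normal form: (r (r (t)))

size = 3


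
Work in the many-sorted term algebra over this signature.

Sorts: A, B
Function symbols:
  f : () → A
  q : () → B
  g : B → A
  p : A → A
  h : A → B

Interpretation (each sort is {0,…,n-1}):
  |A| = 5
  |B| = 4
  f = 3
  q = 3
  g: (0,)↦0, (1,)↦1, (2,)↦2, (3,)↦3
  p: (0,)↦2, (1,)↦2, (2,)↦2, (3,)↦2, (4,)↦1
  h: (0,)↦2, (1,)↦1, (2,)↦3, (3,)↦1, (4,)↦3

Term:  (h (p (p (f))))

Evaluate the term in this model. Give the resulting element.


value = 3

  f = 3
  (p (f)) = p(3,) = 2
  (p (p (f))) = p(2,) = 2
  (h (p (p (f)))) = h(2,) = 3


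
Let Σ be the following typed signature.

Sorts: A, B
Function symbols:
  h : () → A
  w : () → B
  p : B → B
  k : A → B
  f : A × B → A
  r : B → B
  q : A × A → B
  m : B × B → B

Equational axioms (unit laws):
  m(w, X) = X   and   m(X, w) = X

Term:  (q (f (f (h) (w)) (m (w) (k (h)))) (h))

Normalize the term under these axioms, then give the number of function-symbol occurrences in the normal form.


size = 8

1. (q (f (f (h) (w)) (m (w) (k (h)))) (h))  →  (q (f (f (h) (w)) (k (h))) (h))
normal form: (q (f (f (h) (w)) (k (h))) (h))


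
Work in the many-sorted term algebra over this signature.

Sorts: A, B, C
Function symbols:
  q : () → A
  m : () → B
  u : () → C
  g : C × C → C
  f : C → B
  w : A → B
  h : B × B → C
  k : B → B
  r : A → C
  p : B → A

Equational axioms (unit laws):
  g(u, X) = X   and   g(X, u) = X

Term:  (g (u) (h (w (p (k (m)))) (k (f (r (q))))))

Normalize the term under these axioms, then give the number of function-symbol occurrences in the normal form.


1. (g (u) (h (w (p (k (m)))) (k (f (r (q))))))  →  (h (w (p (k (m)))) (k (f (r (q)))))
normal form: (h (w (p (k (m)))) (k (f (r (q)))))

size = 9


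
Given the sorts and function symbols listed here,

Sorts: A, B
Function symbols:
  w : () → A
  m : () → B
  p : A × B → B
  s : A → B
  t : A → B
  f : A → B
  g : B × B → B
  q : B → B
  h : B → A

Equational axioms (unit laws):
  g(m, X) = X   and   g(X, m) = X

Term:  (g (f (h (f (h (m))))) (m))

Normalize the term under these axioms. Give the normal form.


normal form = (f (h (f (h (m)))))

1. (g (f (h (f (h (m))))) (m))  →  (f (h (f (h (m)))))


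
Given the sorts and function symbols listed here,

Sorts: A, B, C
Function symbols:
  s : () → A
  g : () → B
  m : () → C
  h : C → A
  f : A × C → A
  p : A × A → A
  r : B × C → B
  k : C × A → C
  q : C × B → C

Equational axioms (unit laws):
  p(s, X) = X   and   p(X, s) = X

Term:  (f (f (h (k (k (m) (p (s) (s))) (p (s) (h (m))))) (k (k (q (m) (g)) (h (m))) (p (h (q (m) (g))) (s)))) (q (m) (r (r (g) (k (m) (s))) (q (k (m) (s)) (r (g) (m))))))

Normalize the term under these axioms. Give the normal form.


normal form = (f (f (h (k (k (m) (s)) (h (m)))) (k (k (q (m) (g)) (h (m))) (h (q (m) (g))))) (q (m) (r (r (g) (k (m) (s))) (q (k (m) (s)) (r (g) (m))))))

1. (f (f (h (k (k (m) (p (s) (s))) (p (s) (h (m))))) (k (k (q (m) (g)) (h (m))) (p (h (q (m) (g))) (s)))) (q (m) (r (r (g) (k (m) (s))) (q (k (m) (s)) (r (g) (m))))))  →  (f (f (h (k (k (m) (s)) (p (s) (h (m))))) (k (k (q (m) (g)) (h (m))) (p (h (q (m) (g))) (s)))) (q (m) (r (r (g) (k (m) (s))) (q (k (m) (s)) (r (g) (m))))))
2. (f (f (h (k (k (m) (s)) (p (s) (h (m))))) (k (k (q (m) (g)) (h (m))) (p (h (q (m) (g))) (s)))) (q (m) (r (r (g) (k (m) (s))) (q (k (m) (s)) (r (g) (m))))))  →  (f (f (h (k (k (m) (s)) (h (m)))) (k (k (q (m) (g)) (h (m))) (p (h (q (m) (g))) (s)))) (q (m) (r (r (g) (k (m) (s))) (q (k (m) (s)) (r (g) (m))))))
3. (f (f (h (k (k (m) (s)) (h (m)))) (k (k (q (m) (g)) (h (m))) (p (h (q (m) (g))) (s)))) (q (m) (r (r (g) (k (m) (s))) (q (k (m) (s)) (r (g) (m))))))  →  (f (f (h (k (k (m) (s)) (h (m)))) (k (k (q (m) (g)) (h (m))) (h (q (m) (g))))) (q (m) (r (r (g) (k (m) (s))) (q (k (m) (s)) (r (g) (m))))))


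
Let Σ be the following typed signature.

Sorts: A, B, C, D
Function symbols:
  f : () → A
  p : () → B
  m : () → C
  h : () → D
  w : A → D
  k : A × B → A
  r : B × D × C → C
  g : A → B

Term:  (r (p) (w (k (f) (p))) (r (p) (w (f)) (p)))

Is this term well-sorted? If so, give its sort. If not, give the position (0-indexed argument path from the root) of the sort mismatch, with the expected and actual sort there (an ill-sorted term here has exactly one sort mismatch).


  (p) : B
      (f) : A
      (p) : B
    (k (f) (p)) : A
  (w (k (f) (p))) : D
    (p) : B
      (f) : A
    (w (f)) : D
    (p) : B
  (r (p) (w (f)) (p)) : ✗ arg 2 at [2, 2] has sort B, expected C

ill-sorted at position [2, 2]: expected C, got B


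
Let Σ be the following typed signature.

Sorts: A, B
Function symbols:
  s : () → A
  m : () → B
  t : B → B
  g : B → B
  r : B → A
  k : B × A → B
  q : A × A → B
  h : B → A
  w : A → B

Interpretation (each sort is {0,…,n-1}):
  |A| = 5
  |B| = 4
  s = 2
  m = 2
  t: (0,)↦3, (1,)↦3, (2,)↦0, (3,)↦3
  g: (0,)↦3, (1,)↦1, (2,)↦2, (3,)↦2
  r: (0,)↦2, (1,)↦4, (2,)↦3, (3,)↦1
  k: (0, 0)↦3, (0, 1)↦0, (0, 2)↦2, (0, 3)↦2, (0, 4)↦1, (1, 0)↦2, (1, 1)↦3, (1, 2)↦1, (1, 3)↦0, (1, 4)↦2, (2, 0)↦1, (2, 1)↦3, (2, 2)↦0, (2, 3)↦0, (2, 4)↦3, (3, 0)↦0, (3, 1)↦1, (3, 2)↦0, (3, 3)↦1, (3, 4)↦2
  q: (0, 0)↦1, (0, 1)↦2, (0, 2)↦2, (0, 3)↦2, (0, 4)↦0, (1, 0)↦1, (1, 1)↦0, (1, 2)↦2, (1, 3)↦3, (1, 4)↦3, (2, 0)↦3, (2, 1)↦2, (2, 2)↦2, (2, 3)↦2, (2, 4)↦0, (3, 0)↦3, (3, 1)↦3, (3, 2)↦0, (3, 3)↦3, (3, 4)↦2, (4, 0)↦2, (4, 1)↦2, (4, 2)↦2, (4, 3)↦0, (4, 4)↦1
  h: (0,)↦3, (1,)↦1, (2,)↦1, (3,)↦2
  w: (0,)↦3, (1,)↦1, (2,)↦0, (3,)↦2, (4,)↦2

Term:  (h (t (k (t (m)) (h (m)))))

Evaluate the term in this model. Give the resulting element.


  m = 2
  (t (m)) = t(2,) = 0
  m = 2
  (h (m)) = h(2,) = 1
  (k (t (m)) (h (m))) = k(0, 1) = 0
  (t (k (t (m)) (h (m)))) = t(0,) = 3
  (h (t (k (t (m)) (h (m))))) = h(3,) = 2

value = 2


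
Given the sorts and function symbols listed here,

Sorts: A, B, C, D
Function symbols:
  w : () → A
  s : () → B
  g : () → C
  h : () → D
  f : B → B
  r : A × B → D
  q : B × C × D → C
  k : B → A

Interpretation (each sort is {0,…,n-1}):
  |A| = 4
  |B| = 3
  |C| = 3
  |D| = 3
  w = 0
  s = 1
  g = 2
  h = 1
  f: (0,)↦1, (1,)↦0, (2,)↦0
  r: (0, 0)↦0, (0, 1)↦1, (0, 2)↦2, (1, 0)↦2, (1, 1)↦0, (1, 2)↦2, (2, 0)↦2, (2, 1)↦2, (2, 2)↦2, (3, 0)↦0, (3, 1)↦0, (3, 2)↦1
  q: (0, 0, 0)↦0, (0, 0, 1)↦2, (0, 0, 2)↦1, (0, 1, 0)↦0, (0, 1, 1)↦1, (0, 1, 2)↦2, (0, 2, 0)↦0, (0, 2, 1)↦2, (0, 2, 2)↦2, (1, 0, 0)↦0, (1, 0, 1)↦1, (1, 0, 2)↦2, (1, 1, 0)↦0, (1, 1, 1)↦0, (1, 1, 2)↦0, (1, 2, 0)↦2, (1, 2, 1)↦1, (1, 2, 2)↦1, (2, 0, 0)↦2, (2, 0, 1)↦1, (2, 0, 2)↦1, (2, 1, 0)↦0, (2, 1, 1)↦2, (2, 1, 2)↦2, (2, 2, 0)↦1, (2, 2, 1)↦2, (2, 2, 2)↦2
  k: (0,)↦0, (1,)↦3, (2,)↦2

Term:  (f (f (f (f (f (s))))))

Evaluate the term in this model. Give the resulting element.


  s = 1
  (f (s)) = f(1,) = 0
  (f (f (s))) = f(0,) = 1
  (f (f (f (s)))) = f(1,) = 0
  (f (f (f (f (s))))) = f(0,) = 1
  (f (f (f (f (f (s)))))) = f(1,) = 0

value = 0


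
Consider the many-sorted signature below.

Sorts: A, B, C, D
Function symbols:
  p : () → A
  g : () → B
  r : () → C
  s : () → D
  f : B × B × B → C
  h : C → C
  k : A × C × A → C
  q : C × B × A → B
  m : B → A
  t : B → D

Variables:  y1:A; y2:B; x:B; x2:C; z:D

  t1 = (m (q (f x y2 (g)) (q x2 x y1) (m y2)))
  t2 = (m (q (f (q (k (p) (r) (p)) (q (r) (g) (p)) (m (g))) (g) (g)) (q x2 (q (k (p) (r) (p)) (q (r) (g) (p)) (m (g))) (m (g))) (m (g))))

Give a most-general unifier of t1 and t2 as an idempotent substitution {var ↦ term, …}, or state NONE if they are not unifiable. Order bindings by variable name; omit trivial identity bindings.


{x ↦ (q (k (p) (r) (p)) (q (r) (g) (p)) (m (g))), y1 ↦ (m (g)), y2 ↦ (g)}


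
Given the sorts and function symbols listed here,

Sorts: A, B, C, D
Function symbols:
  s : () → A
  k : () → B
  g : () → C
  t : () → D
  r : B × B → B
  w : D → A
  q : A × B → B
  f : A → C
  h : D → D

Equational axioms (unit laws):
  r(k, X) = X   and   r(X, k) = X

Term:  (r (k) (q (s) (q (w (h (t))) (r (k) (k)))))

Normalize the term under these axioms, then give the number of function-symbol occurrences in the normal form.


size = 7

1. (r (k) (q (s) (q (w (h (t))) (r (k) (k)))))  →  (q (s) (q (w (h (t))) (r (k) (k))))
2. (q (s) (q (w (h (t))) (r (k) (k))))  →  (q (s) (q (w (h (t))) (k)))
normal form: (q (s) (q (w (h (t))) (k)))


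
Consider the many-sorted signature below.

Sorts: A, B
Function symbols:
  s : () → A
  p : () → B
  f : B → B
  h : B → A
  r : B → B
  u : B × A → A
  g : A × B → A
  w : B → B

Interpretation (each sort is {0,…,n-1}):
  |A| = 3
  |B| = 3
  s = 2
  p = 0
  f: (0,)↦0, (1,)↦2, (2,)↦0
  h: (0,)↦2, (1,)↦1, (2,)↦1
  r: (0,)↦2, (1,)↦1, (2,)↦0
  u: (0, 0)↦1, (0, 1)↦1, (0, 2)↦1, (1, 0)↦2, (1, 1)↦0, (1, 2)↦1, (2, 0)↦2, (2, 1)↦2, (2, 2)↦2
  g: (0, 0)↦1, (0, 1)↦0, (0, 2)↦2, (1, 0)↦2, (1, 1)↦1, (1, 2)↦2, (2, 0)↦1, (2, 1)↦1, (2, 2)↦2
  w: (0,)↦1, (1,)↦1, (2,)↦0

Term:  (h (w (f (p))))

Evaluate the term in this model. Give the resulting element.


value = 1

  p = 0
  (f (p)) = f(0,) = 0
  (w (f (p))) = w(0,) = 1
  (h (w (f (p)))) = h(1,) = 1


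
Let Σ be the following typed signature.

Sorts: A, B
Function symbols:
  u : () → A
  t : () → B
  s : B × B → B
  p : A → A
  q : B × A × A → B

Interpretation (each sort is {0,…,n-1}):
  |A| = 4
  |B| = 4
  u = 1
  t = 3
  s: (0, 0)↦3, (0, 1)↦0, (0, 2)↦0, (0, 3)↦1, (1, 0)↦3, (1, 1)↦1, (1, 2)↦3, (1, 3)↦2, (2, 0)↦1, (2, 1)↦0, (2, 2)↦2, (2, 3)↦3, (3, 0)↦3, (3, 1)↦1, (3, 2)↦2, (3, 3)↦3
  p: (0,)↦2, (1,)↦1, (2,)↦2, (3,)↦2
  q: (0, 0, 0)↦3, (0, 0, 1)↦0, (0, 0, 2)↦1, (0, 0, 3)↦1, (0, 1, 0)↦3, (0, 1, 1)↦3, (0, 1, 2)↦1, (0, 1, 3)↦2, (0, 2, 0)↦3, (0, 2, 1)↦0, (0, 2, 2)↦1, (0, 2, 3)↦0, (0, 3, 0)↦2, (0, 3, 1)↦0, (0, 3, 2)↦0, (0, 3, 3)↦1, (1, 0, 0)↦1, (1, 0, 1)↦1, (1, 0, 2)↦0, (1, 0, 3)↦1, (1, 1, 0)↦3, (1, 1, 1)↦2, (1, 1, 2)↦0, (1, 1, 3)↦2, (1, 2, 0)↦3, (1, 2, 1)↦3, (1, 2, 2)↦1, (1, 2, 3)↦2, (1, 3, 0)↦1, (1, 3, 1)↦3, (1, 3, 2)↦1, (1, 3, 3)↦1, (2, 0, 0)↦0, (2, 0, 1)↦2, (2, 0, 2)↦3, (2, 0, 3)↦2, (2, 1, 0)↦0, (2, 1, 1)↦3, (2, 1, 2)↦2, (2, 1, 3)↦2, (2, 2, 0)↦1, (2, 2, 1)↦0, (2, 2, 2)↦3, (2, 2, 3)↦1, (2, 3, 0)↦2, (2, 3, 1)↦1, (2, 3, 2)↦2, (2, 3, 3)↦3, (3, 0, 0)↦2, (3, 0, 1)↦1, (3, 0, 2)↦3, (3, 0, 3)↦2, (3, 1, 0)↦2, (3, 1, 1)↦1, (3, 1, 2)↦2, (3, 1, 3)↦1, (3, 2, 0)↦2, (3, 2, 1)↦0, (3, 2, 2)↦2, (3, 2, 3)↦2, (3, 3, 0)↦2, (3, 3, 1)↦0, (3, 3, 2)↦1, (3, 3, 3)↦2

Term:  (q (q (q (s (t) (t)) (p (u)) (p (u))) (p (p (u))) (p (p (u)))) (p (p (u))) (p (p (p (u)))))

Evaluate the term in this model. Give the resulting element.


value = 3

  t = 3
  t = 3
  (s (t) (t)) = s(3, 3) = 3
  u = 1
  (p (u)) = p(1,) = 1
  u = 1
  (p (u)) = p(1,) = 1
  (q (s (t) (t)) (p (u)) (p (u))) = q(3, 1, 1) = 1
  u = 1
  (p (u)) = p(1,) = 1
  (p (p (u))) = p(1,) = 1
  u = 1
  (p (u)) = p(1,) = 1
  (p (p (u))) = p(1,) = 1
  (q (q (s (t) (t)) (p (u)) (p (u))) (p (p (u))) (p (p (u)))) = q(1, 1, 1) = 2
  u = 1
  (p (u)) = p(1,) = 1
  (p (p (u))) = p(1,) = 1
  u = 1
  (p (u)) = p(1,) = 1
  (p (p (u))) = p(1,) = 1
  (p (p (p (u)))) = p(1,) = 1
  (q (q (q (s (t) (t)) (p (u)) (p (u))) (p (p (u))) (p (p (u)))) (p (p (u))) (p (p (p (u))))) = q(2, 1, 1) = 3


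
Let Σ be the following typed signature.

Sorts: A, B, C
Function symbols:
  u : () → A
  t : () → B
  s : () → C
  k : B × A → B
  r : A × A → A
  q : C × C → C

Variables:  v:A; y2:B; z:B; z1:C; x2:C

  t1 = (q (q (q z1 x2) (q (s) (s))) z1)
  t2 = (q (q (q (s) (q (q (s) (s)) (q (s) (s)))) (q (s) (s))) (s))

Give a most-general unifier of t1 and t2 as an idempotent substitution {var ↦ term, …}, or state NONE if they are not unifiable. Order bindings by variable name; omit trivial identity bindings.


{x2 ↦ (q (q (s) (s)) (q (s) (s))), z1 ↦ (s)}


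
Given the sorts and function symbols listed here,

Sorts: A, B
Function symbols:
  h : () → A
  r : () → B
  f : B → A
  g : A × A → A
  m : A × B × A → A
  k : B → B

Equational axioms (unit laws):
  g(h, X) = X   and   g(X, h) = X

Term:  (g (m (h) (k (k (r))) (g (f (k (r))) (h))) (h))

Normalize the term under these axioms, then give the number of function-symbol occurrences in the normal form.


1. (g (m (h) (k (k (r))) (g (f (k (r))) (h))) (h))  →  (m (h) (k (k (r))) (g (f (k (r))) (h)))
2. (m (h) (k (k (r))) (g (f (k (r))) (h)))  →  (m (h) (k (k (r))) (f (k (r))))
normal form: (m (h) (k (k (r))) (f (k (r))))

size = 8


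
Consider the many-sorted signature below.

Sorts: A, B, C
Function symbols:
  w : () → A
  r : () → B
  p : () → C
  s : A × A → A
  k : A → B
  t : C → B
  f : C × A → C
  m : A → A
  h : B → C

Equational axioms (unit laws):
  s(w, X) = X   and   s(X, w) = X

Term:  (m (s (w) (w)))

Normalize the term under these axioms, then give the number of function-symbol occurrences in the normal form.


1. (m (s (w) (w)))  →  (m (w))
normal form: (m (w))

size = 2


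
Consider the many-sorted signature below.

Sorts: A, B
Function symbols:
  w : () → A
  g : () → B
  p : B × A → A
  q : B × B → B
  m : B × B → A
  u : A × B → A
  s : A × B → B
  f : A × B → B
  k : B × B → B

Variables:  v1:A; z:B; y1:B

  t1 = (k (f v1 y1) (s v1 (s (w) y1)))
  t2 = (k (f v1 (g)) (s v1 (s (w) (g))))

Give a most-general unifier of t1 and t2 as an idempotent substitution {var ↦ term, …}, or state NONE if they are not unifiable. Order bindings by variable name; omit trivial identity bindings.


{y1 ↦ (g)}


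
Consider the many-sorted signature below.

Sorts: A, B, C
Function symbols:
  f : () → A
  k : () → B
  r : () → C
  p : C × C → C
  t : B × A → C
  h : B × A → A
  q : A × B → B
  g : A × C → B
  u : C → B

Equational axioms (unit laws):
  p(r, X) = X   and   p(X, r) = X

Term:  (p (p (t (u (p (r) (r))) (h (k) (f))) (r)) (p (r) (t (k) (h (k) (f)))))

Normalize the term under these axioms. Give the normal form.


normal form = (p (t (u (r)) (h (k) (f))) (t (k) (h (k) (f))))

1. (p (p (t (u (p (r) (r))) (h (k) (f))) (r)) (p (r) (t (k) (h (k) (f)))))  →  (p (t (u (p (r) (r))) (h (k) (f))) (p (r) (t (k) (h (k) (f)))))
2. (p (t (u (p (r) (r))) (h (k) (f))) (p (r) (t (k) (h (k) (f)))))  →  (p (t (u (r)) (h (k) (f))) (p (r) (t (k) (h (k) (f)))))
3. (p (t (u (r)) (h (k) (f))) (p (r) (t (k) (h (k) (f)))))  →  (p (t (u (r)) (h (k) (f))) (t (k) (h (k) (f))))


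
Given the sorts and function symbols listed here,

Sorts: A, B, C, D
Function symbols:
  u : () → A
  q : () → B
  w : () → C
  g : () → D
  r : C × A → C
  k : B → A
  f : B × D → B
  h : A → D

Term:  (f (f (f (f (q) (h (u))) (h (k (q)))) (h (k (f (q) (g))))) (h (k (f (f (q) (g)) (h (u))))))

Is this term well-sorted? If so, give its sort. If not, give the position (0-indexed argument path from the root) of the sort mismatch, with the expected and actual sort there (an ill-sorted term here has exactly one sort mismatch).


        (q) : B
          (u) : A
        (h (u)) : D
      (f (q) (h (u))) : B
          (q) : B
        (k (q)) : A
      (h (k (q))) : D
    (f (f (q) (h (u))) (h (k (q)))) : B
          (q) : B
          (g) : D
        (f (q) (g)) : B
      (k (f (q) (g))) : A
    (h (k (f (q) (g)))) : D
  (f (f (f (q) (h (u))) (h (k (q)))) (h (k (f (q) (g))))) : B
          (q) : B
          (g) : D
        (f (q) (g)) : B
          (u) : A
        (h (u)) : D
      (f (f (q) (g)) (h (u))) : B
    (k (f (f (q) (g)) (h (u)))) : A
  (h (k (f (f (q) (g)) (h (u))))) : D
(f (f (f (f (q) (h (u))) (h (k (q)))) (h (k (f (q) (g))))) (h (k (f (f (q) (g)) (h (u)))))) : B

well-sorted; sort = B


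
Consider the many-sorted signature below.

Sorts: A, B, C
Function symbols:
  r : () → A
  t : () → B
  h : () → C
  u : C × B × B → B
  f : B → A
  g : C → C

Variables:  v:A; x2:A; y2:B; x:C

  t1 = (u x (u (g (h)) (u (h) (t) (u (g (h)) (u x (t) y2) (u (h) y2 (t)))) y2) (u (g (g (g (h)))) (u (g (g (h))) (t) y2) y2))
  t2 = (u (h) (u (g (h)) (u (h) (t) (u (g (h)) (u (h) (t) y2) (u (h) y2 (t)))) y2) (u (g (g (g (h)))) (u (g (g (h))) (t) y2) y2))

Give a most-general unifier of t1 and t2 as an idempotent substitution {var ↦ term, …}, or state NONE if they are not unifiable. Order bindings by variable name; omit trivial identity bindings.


{x ↦ (h)}


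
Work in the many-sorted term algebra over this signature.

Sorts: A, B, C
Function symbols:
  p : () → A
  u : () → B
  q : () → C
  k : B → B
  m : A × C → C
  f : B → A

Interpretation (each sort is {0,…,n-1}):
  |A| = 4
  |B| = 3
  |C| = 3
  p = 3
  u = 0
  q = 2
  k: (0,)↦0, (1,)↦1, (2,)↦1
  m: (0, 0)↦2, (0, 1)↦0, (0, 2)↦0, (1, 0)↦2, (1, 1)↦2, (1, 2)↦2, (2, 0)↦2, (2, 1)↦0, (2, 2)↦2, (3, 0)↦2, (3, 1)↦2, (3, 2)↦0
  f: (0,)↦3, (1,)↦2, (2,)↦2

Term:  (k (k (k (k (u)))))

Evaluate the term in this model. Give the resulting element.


value = 0

  u = 0
  (k (u)) = k(0,) = 0
  (k (k (u))) = k(0,) = 0
  (k (k (k (u)))) = k(0,) = 0
  (k (k (k (k (u))))) = k(0,) = 0


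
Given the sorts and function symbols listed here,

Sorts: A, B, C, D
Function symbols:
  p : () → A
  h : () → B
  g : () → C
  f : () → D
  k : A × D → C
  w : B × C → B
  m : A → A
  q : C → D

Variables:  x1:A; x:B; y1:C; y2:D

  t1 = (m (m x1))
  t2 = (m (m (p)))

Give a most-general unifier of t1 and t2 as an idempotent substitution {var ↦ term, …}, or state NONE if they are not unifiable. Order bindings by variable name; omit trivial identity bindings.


{x1 ↦ (p)}


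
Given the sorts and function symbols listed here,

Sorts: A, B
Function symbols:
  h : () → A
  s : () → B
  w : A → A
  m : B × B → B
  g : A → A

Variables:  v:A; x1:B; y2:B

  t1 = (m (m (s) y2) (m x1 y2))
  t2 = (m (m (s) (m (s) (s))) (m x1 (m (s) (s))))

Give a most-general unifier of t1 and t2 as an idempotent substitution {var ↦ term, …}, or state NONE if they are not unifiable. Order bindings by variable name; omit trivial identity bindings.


{y2 ↦ (m (s) (s))}


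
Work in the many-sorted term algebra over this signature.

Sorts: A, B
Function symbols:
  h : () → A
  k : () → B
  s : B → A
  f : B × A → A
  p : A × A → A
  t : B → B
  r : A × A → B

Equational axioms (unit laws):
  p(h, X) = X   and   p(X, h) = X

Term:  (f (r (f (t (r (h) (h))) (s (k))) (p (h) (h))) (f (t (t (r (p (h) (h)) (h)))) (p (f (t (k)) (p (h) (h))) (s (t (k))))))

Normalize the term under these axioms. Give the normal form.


1. (f (r (f (t (r (h) (h))) (s (k))) (p (h) (h))) (f (t (t (r (p (h) (h)) (h)))) (p (f (t (k)) (p (h) (h))) (s (t (k))))))  →  (f (r (f (t (r (h) (h))) (s (k))) (h)) (f (t (t (r (p (h) (h)) (h)))) (p (f (t (k)) (p (h) (h))) (s (t (k))))))
2. (f (r (f (t (r (h) (h))) (s (k))) (h)) (f (t (t (r (p (h) (h)) (h)))) (p (f (t (k)) (p (h) (h))) (s (t (k))))))  →  (f (r (f (t (r (h) (h))) (s (k))) (h)) (f (t (t (r (h) (h)))) (p (f (t (k)) (p (h) (h))) (s (t (k))))))
3. (f (r (f (t (r (h) (h))) (s (k))) (h)) (f (t (t (r (h) (h)))) (p (f (t (k)) (p (h) (h))) (s (t (k))))))  →  (f (r (f (t (r (h) (h))) (s (k))) (h)) (f (t (t (r (h) (h)))) (p (f (t (k)) (h)) (s (t (k))))))

normal form = (f (r (f (t (r (h) (h))) (s (k))) (h)) (f (t (t (r (h) (h)))) (p (f (t (k)) (h)) (s (t (k))))))


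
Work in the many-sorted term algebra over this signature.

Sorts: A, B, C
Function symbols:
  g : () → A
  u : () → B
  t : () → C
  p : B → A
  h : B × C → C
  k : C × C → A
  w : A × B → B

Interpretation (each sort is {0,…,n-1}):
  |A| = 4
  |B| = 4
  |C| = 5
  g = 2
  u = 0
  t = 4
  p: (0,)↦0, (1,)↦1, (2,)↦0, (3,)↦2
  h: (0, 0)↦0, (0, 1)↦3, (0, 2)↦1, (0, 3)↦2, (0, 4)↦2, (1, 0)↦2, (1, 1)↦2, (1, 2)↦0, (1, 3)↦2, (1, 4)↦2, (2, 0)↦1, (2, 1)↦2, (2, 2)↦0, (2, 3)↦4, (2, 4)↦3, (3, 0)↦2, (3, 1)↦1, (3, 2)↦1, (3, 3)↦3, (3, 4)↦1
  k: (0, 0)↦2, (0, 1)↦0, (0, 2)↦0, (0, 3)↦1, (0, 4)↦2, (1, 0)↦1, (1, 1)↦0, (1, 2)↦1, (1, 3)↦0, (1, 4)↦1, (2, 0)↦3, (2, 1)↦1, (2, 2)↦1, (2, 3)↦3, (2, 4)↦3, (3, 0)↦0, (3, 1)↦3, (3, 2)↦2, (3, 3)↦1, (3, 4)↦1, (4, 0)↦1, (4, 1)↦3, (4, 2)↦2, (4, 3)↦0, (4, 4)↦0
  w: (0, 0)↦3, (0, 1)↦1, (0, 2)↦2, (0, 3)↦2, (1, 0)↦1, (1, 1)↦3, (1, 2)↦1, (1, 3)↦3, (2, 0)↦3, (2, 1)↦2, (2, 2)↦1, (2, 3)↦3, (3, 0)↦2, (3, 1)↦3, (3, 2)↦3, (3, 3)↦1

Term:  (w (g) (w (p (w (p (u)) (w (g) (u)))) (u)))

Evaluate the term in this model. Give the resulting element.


value = 3

  g = 2
  u = 0
  (p (u)) = p(0,) = 0
  g = 2
  u = 0
  (w (g) (u)) = w(2, 0) = 3
  (w (p (u)) (w (g) (u))) = w(0, 3) = 2
  (p (w (p (u)) (w (g) (u)))) = p(2,) = 0
  u = 0
  (w (p (w (p (u)) (w (g) (u)))) (u)) = w(0, 0) = 3
  (w (g) (w (p (w (p (u)) (w (g) (u)))) (u))) = w(2, 3) = 3


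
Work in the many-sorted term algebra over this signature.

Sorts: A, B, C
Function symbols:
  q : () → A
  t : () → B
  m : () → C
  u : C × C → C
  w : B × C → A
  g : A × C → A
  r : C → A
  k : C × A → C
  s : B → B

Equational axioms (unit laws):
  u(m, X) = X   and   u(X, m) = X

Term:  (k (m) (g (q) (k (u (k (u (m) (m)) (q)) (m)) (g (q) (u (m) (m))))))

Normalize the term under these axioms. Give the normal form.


normal form = (k (m) (g (q) (k (k (m) (q)) (g (q) (m)))))

1. (k (m) (g (q) (k (u (k (u (m) (m)) (q)) (m)) (g (q) (u (m) (m))))))  →  (k (m) (g (q) (k (k (u (m) (m)) (q)) (g (q) (u (m) (m))))))
2. (k (m) (g (q) (k (k (u (m) (m)) (q)) (g (q) (u (m) (m))))))  →  (k (m) (g (q) (k (k (m) (q)) (g (q) (u (m) (m))))))
3. (k (m) (g (q) (k (k (m) (q)) (g (q) (u (m) (m))))))  →  (k (m) (g (q) (k (k (m) (q)) (g (q) (m)))))


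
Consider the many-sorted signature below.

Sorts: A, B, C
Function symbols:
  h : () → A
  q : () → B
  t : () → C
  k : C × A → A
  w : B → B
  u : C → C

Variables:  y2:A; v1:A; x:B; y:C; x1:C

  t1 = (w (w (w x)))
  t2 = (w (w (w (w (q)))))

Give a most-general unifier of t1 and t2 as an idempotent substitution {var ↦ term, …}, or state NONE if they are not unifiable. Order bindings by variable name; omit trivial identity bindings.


{x ↦ (w (q))}


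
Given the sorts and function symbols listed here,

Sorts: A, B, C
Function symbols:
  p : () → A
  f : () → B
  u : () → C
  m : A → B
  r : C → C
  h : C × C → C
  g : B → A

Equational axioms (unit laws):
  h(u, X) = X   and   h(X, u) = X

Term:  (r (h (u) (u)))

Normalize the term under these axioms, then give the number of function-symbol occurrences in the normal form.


1. (r (h (u) (u)))  →  (r (u))
normal form: (r (u))

size = 2


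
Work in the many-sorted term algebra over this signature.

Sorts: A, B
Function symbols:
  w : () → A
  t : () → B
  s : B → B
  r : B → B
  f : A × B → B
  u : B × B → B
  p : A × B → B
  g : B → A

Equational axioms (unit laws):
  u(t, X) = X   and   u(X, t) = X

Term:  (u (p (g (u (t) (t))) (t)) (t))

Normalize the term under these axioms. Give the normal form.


1. (u (p (g (u (t) (t))) (t)) (t))  →  (p (g (u (t) (t))) (t))
2. (p (g (u (t) (t))) (t))  →  (p (g (t)) (t))

normal form = (p (g (t)) (t))


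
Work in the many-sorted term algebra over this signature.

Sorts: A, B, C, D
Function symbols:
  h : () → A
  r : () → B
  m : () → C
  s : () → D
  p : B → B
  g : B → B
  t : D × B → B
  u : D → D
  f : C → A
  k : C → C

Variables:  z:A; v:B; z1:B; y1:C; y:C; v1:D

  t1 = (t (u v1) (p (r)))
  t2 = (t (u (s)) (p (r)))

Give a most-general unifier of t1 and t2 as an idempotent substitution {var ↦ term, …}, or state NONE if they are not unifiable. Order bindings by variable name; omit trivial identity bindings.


{v1 ↦ (s)}


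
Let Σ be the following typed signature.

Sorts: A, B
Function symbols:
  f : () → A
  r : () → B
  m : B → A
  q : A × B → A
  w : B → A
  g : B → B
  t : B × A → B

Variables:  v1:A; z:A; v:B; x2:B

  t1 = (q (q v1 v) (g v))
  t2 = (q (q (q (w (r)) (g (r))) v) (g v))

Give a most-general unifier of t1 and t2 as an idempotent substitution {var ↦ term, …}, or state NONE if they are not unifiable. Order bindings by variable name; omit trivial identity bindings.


{v1 ↦ (q (w (r)) (g (r)))}
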